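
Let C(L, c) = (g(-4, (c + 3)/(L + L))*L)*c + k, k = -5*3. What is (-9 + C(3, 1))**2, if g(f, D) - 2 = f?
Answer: 900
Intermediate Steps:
k = -15
g(f, D) = 2 + f
C(L, c) = -15 - 2*L*c (C(L, c) = ((2 - 4)*L)*c - 15 = (-2*L)*c - 15 = -2*L*c - 15 = -15 - 2*L*c)
(-9 + C(3, 1))**2 = (-9 + (-15 - 2*3*1))**2 = (-9 + (-15 - 6))**2 = (-9 - 21)**2 = (-30)**2 = 900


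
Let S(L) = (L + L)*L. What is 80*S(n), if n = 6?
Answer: 5760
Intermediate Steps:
S(L) = 2*L² (S(L) = (2*L)*L = 2*L²)
80*S(n) = 80*(2*6²) = 80*(2*36) = 80*72 = 5760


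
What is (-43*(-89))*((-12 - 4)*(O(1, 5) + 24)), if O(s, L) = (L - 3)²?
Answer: -1714496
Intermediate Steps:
O(s, L) = (-3 + L)²
(-43*(-89))*((-12 - 4)*(O(1, 5) + 24)) = (-43*(-89))*((-12 - 4)*((-3 + 5)² + 24)) = 3827*(-16*(2² + 24)) = 3827*(-16*(4 + 24)) = 3827*(-16*28) = 3827*(-448) = -1714496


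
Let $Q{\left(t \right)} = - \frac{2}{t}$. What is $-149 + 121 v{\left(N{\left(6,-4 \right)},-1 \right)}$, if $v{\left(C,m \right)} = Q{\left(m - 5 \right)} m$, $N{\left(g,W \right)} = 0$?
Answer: $- \frac{568}{3} \approx -189.33$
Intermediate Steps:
$v{\left(C,m \right)} = - \frac{2 m}{-5 + m}$ ($v{\left(C,m \right)} = - \frac{2}{m - 5} m = - \frac{2}{-5 + m} m = - \frac{2 m}{-5 + m}$)
$-149 + 121 v{\left(N{\left(6,-4 \right)},-1 \right)} = -149 + 121 \left(\left(-2\right) \left(-1\right) \frac{1}{-5 - 1}\right) = -149 + 121 \left(\left(-2\right) \left(-1\right) \frac{1}{-6}\right) = -149 + 121 \left(\left(-2\right) \left(-1\right) \left(- \frac{1}{6}\right)\right) = -149 + 121 \left(- \frac{1}{3}\right) = -149 - \frac{121}{3} = - \frac{568}{3}$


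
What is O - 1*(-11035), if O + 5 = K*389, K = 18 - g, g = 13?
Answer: 12975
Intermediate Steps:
K = 5 (K = 18 - 1*13 = 18 - 13 = 5)
O = 1940 (O = -5 + 5*389 = -5 + 1945 = 1940)
O - 1*(-11035) = 1940 - 1*(-11035) = 1940 + 11035 = 12975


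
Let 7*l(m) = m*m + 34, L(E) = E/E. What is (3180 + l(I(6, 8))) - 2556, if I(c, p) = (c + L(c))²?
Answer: 6803/7 ≈ 971.86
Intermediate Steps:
L(E) = 1
I(c, p) = (1 + c)² (I(c, p) = (c + 1)² = (1 + c)²)
l(m) = 34/7 + m²/7 (l(m) = (m*m + 34)/7 = (m² + 34)/7 = (34 + m²)/7 = 34/7 + m²/7)
(3180 + l(I(6, 8))) - 2556 = (3180 + (34/7 + ((1 + 6)²)²/7)) - 2556 = (3180 + (34/7 + (7²)²/7)) - 2556 = (3180 + (34/7 + (⅐)*49²)) - 2556 = (3180 + (34/7 + (⅐)*2401)) - 2556 = (3180 + (34/7 + 343)) - 2556 = (3180 + 2435/7) - 2556 = 24695/7 - 2556 = 6803/7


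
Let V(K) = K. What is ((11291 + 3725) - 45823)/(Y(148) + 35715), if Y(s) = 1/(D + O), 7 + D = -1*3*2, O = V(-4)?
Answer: -523719/607154 ≈ -0.86258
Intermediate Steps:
O = -4
D = -13 (D = -7 - 1*3*2 = -7 - 3*2 = -7 - 6 = -13)
Y(s) = -1/17 (Y(s) = 1/(-13 - 4) = 1/(-17) = -1/17)
((11291 + 3725) - 45823)/(Y(148) + 35715) = ((11291 + 3725) - 45823)/(-1/17 + 35715) = (15016 - 45823)/(607154/17) = -30807*17/607154 = -523719/607154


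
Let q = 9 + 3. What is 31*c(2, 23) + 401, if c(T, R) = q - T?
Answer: 711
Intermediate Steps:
q = 12
c(T, R) = 12 - T
31*c(2, 23) + 401 = 31*(12 - 1*2) + 401 = 31*(12 - 2) + 401 = 31*10 + 401 = 310 + 401 = 711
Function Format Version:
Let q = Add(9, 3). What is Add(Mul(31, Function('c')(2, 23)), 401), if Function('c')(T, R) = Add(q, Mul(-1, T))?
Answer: 711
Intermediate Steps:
q = 12
Function('c')(T, R) = Add(12, Mul(-1, T))
Add(Mul(31, Function('c')(2, 23)), 401) = Add(Mul(31, Add(12, Mul(-1, 2))), 401) = Add(Mul(31, Add(12, -2)), 401) = Add(Mul(31, 10), 401) = Add(310, 401) = 711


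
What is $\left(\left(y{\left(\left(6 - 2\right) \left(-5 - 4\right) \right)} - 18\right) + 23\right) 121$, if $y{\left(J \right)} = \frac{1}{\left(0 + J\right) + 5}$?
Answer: $\frac{18634}{31} \approx 601.1$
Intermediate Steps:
$y{\left(J \right)} = \frac{1}{5 + J}$ ($y{\left(J \right)} = \frac{1}{J + 5} = \frac{1}{5 + J}$)
$\left(\left(y{\left(\left(6 - 2\right) \left(-5 - 4\right) \right)} - 18\right) + 23\right) 121 = \left(\left(\frac{1}{5 + \left(6 - 2\right) \left(-5 - 4\right)} - 18\right) + 23\right) 121 = \left(\left(\frac{1}{5 + 4 \left(-9\right)} - 18\right) + 23\right) 121 = \left(\left(\frac{1}{5 - 36} - 18\right) + 23\right) 121 = \left(\left(\frac{1}{-31} - 18\right) + 23\right) 121 = \left(\left(- \frac{1}{31} - 18\right) + 23\right) 121 = \left(- \frac{559}{31} + 23\right) 121 = \frac{154}{31} \cdot 121 = \frac{18634}{31}$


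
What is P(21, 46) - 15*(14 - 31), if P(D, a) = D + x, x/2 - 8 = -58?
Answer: 176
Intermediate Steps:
x = -100 (x = 16 + 2*(-58) = 16 - 116 = -100)
P(D, a) = -100 + D (P(D, a) = D - 100 = -100 + D)
P(21, 46) - 15*(14 - 31) = (-100 + 21) - 15*(14 - 31) = -79 - 15*(-17) = -79 + 255 = 176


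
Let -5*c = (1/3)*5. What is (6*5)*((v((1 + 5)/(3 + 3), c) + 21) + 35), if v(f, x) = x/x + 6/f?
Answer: 1890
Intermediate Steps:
c = -⅓ (c = -1/3*5/5 = -1*(⅓)*5/5 = -5/15 = -⅕*5/3 = -⅓ ≈ -0.33333)
v(f, x) = 1 + 6/f
(6*5)*((v((1 + 5)/(3 + 3), c) + 21) + 35) = (6*5)*(((6 + (1 + 5)/(3 + 3))/(((1 + 5)/(3 + 3))) + 21) + 35) = 30*(((6 + 6/6)/((6/6)) + 21) + 35) = 30*(((6 + 6*(⅙))/((6*(⅙))) + 21) + 35) = 30*(((6 + 1)/1 + 21) + 35) = 30*((1*7 + 21) + 35) = 30*((7 + 21) + 35) = 30*(28 + 35) = 30*63 = 1890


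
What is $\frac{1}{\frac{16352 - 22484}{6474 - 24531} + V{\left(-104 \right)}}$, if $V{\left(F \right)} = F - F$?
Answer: $\frac{6019}{2044} \approx 2.9447$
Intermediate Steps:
$V{\left(F \right)} = 0$
$\frac{1}{\frac{16352 - 22484}{6474 - 24531} + V{\left(-104 \right)}} = \frac{1}{\frac{16352 - 22484}{6474 - 24531} + 0} = \frac{1}{\frac{16352 - 22484}{-18057} + 0} = \frac{1}{\left(-6132\right) \left(- \frac{1}{18057}\right) + 0} = \frac{1}{\frac{2044}{6019} + 0} = \frac{1}{\frac{2044}{6019}} = \frac{6019}{2044}$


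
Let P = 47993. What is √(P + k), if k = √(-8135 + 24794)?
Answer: √(47993 + 3*√1851) ≈ 219.37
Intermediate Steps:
k = 3*√1851 (k = √16659 = 3*√1851 ≈ 129.07)
√(P + k) = √(47993 + 3*√1851)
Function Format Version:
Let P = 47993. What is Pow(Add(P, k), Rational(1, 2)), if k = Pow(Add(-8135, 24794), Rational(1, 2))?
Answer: Pow(Add(47993, Mul(3, Pow(1851, Rational(1, 2)))), Rational(1, 2)) ≈ 219.37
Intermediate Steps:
k = Mul(3, Pow(1851, Rational(1, 2))) (k = Pow(16659, Rational(1, 2)) = Mul(3, Pow(1851, Rational(1, 2))) ≈ 129.07)
Pow(Add(P, k), Rational(1, 2)) = Pow(Add(47993, Mul(3, Pow(1851, Rational(1, 2)))), Rational(1, 2))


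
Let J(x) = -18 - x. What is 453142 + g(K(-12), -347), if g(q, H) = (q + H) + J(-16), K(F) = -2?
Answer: 452791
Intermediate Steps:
g(q, H) = -2 + H + q (g(q, H) = (q + H) + (-18 - 1*(-16)) = (H + q) + (-18 + 16) = (H + q) - 2 = -2 + H + q)
453142 + g(K(-12), -347) = 453142 + (-2 - 347 - 2) = 453142 - 351 = 452791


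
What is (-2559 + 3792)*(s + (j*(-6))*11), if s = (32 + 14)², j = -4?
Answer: 2934540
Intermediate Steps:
s = 2116 (s = 46² = 2116)
(-2559 + 3792)*(s + (j*(-6))*11) = (-2559 + 3792)*(2116 - 4*(-6)*11) = 1233*(2116 + 24*11) = 1233*(2116 + 264) = 1233*2380 = 2934540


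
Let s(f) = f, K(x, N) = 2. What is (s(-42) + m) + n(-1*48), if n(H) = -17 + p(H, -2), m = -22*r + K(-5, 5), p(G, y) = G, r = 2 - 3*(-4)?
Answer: -413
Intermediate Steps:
r = 14 (r = 2 + 12 = 14)
m = -306 (m = -22*14 + 2 = -308 + 2 = -306)
n(H) = -17 + H
(s(-42) + m) + n(-1*48) = (-42 - 306) + (-17 - 1*48) = -348 + (-17 - 48) = -348 - 65 = -413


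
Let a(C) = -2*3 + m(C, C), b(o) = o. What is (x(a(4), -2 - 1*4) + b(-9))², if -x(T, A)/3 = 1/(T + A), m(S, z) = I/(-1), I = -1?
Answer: 9216/121 ≈ 76.165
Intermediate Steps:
m(S, z) = 1 (m(S, z) = -1/(-1) = -1*(-1) = 1)
a(C) = -5 (a(C) = -2*3 + 1 = -6 + 1 = -5)
x(T, A) = -3/(A + T) (x(T, A) = -3/(T + A) = -3/(A + T))
(x(a(4), -2 - 1*4) + b(-9))² = (-3/((-2 - 1*4) - 5) - 9)² = (-3/((-2 - 4) - 5) - 9)² = (-3/(-6 - 5) - 9)² = (-3/(-11) - 9)² = (-3*(-1/11) - 9)² = (3/11 - 9)² = (-96/11)² = 9216/121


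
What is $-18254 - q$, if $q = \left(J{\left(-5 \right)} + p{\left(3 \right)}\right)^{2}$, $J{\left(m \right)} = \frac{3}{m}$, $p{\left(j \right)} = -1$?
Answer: $- \frac{456414}{25} \approx -18257.0$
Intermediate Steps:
$q = \frac{64}{25}$ ($q = \left(\frac{3}{-5} - 1\right)^{2} = \left(3 \left(- \frac{1}{5}\right) - 1\right)^{2} = \left(- \frac{3}{5} - 1\right)^{2} = \left(- \frac{8}{5}\right)^{2} = \frac{64}{25} \approx 2.56$)
$-18254 - q = -18254 - \frac{64}{25} = - \frac{456414}{25}$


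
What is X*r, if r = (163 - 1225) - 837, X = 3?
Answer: -5697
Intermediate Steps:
r = -1899 (r = -1062 - 837 = -1899)
X*r = 3*(-1899) = -5697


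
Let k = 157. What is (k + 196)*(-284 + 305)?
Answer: 7413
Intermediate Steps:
(k + 196)*(-284 + 305) = (157 + 196)*(-284 + 305) = 353*21 = 7413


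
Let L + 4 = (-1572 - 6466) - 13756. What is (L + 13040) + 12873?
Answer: 4115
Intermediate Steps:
L = -21798 (L = -4 + ((-1572 - 6466) - 13756) = -4 + (-8038 - 13756) = -4 - 21794 = -21798)
(L + 13040) + 12873 = (-21798 + 13040) + 12873 = -8758 + 12873 = 4115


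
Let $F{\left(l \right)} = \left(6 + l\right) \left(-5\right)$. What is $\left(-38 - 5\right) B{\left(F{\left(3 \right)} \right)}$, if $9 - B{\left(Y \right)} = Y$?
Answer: $-2322$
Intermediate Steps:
$F{\left(l \right)} = -30 - 5 l$
$B{\left(Y \right)} = 9 - Y$
$\left(-38 - 5\right) B{\left(F{\left(3 \right)} \right)} = \left(-38 - 5\right) \left(9 - \left(-30 - 15\right)\right) = - 43 \left(9 - \left(-30 - 15\right)\right) = - 43 \left(9 - -45\right) = - 43 \left(9 + 45\right) = \left(-43\right) 54 = -2322$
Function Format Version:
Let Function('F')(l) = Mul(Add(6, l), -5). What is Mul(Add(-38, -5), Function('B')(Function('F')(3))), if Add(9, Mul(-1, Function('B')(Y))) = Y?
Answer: -2322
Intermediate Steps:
Function('F')(l) = Add(-30, Mul(-5, l))
Function('B')(Y) = Add(9, Mul(-1, Y))
Mul(Add(-38, -5), Function('B')(Function('F')(3))) = Mul(Add(-38, -5), Add(9, Mul(-1, Add(-30, Mul(-5, 3))))) = Mul(-43, Add(9, Mul(-1, Add(-30, -15)))) = Mul(-43, Add(9, Mul(-1, -45))) = Mul(-43, Add(9, 45)) = Mul(-43, 54) = -2322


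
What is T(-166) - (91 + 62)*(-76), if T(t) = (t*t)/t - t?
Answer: 11628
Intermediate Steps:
T(t) = 0 (T(t) = t²/t - t = t - t = 0)
T(-166) - (91 + 62)*(-76) = 0 - (91 + 62)*(-76) = 0 - 153*(-76) = 0 - 1*(-11628) = 0 + 11628 = 11628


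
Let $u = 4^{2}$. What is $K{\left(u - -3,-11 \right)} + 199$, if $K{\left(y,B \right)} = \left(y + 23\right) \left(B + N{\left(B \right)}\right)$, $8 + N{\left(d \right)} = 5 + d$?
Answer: $-851$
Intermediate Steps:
$N{\left(d \right)} = -3 + d$ ($N{\left(d \right)} = -8 + \left(5 + d\right) = -3 + d$)
$u = 16$
$K{\left(y,B \right)} = \left(-3 + 2 B\right) \left(23 + y\right)$ ($K{\left(y,B \right)} = \left(y + 23\right) \left(B + \left(-3 + B\right)\right) = \left(23 + y\right) \left(-3 + 2 B\right) = \left(-3 + 2 B\right) \left(23 + y\right)$)
$K{\left(u - -3,-11 \right)} + 199 = \left(-69 + 46 \left(-11\right) - 11 \left(16 - -3\right) + \left(16 - -3\right) \left(-3 - 11\right)\right) + 199 = \left(-69 - 506 - 11 \left(16 + 3\right) + \left(16 + 3\right) \left(-14\right)\right) + 199 = \left(-69 - 506 - 209 + 19 \left(-14\right)\right) + 199 = \left(-69 - 506 - 209 - 266\right) + 199 = -1050 + 199 = -851$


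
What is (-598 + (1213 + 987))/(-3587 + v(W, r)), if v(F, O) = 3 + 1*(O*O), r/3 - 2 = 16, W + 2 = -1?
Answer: -801/334 ≈ -2.3982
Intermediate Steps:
W = -3 (W = -2 - 1 = -3)
r = 54 (r = 6 + 3*16 = 6 + 48 = 54)
v(F, O) = 3 + O**2 (v(F, O) = 3 + 1*O**2 = 3 + O**2)
(-598 + (1213 + 987))/(-3587 + v(W, r)) = (-598 + (1213 + 987))/(-3587 + (3 + 54**2)) = (-598 + 2200)/(-3587 + (3 + 2916)) = 1602/(-3587 + 2919) = 1602/(-668) = 1602*(-1/668) = -801/334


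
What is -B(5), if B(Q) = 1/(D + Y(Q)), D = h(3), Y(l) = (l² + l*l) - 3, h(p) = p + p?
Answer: -1/53 ≈ -0.018868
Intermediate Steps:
h(p) = 2*p
Y(l) = -3 + 2*l² (Y(l) = (l² + l²) - 3 = 2*l² - 3 = -3 + 2*l²)
D = 6 (D = 2*3 = 6)
B(Q) = 1/(3 + 2*Q²) (B(Q) = 1/(6 + (-3 + 2*Q²)) = 1/(3 + 2*Q²))
-B(5) = -1/(3 + 2*5²) = -1/(3 + 2*25) = -1/(3 + 50) = -1/53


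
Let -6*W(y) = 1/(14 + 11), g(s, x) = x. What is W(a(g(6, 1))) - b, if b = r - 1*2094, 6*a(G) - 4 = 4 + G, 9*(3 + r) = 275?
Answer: 929897/450 ≈ 2066.4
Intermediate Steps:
r = 248/9 (r = -3 + (⅑)*275 = -3 + 275/9 = 248/9 ≈ 27.556)
a(G) = 4/3 + G/6 (a(G) = ⅔ + (4 + G)/6 = ⅔ + (⅔ + G/6) = 4/3 + G/6)
W(y) = -1/150 (W(y) = -1/(6*(14 + 11)) = -⅙/25 = -⅙*1/25 = -1/150)
b = -18598/9 (b = 248/9 - 1*2094 = 248/9 - 2094 = -18598/9 ≈ -2066.4)
W(a(g(6, 1))) - b = -1/150 - 1*(-18598/9) = -1/150 + 18598/9 = 929897/450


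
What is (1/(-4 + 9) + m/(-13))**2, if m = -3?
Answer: 784/4225 ≈ 0.18556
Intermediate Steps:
(1/(-4 + 9) + m/(-13))**2 = (1/(-4 + 9) - 3/(-13))**2 = (1/5 - 3*(-1/13))**2 = (1/5 + 3/13)**2 = (28/65)**2 = 784/4225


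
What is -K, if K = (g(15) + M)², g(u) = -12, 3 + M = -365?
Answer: -144400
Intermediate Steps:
M = -368 (M = -3 - 365 = -368)
K = 144400 (K = (-12 - 368)² = (-380)² = 144400)
-K = -1*144400 = -144400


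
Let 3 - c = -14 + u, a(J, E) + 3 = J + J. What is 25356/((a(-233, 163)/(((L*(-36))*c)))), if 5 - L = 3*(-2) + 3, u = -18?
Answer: 36512640/67 ≈ 5.4497e+5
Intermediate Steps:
a(J, E) = -3 + 2*J (a(J, E) = -3 + (J + J) = -3 + 2*J)
c = 35 (c = 3 - (-14 - 18) = 3 - 1*(-32) = 3 + 32 = 35)
L = 8 (L = 5 - (3*(-2) + 3) = 5 - (-6 + 3) = 5 - 1*(-3) = 5 + 3 = 8)
25356/((a(-233, 163)/(((L*(-36))*c)))) = 25356/(((-3 + 2*(-233))/(((8*(-36))*35)))) = 25356/(((-3 - 466)/((-288*35)))) = 25356/((-469/(-10080))) = 25356/((-469*(-1/10080))) = 25356/(67/1440) = 25356*(1440/67) = 36512640/67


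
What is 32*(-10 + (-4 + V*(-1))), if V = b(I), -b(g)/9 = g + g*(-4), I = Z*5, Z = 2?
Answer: -9088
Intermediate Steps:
I = 10 (I = 2*5 = 10)
b(g) = 27*g (b(g) = -9*(g + g*(-4)) = -9*(g - 4*g) = -(-27)*g = 27*g)
V = 270 (V = 27*10 = 270)
32*(-10 + (-4 + V*(-1))) = 32*(-10 + (-4 + 270*(-1))) = 32*(-10 + (-4 - 270)) = 32*(-10 - 274) = 32*(-284) = -9088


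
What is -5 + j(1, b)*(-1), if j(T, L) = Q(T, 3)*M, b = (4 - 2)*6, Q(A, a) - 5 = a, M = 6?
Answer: -53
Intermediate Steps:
Q(A, a) = 5 + a
b = 12 (b = 2*6 = 12)
j(T, L) = 48 (j(T, L) = (5 + 3)*6 = 8*6 = 48)
-5 + j(1, b)*(-1) = -5 + 48*(-1) = -5 - 48 = -53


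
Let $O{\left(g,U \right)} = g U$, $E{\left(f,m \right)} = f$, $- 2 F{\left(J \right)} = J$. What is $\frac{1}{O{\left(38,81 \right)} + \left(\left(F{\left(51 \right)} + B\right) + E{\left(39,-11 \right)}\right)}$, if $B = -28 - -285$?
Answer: $\frac{2}{6697} \approx 0.00029864$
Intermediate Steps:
$B = 257$ ($B = -28 + 285 = 257$)
$F{\left(J \right)} = - \frac{J}{2}$
$O{\left(g,U \right)} = U g$
$\frac{1}{O{\left(38,81 \right)} + \left(\left(F{\left(51 \right)} + B\right) + E{\left(39,-11 \right)}\right)} = \frac{1}{81 \cdot 38 + \left(\left(\left(- \frac{1}{2}\right) 51 + 257\right) + 39\right)} = \frac{1}{3078 + \left(\left(- \frac{51}{2} + 257\right) + 39\right)} = \frac{1}{3078 + \left(\frac{463}{2} + 39\right)} = \frac{1}{3078 + \frac{541}{2}} = \frac{1}{\frac{6697}{2}} = \frac{2}{6697}$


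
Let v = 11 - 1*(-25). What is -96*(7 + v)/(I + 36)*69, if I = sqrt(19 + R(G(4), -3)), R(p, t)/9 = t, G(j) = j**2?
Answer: -1281744/163 + 71208*I*sqrt(2)/163 ≈ -7863.5 + 617.81*I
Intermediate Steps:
R(p, t) = 9*t
v = 36 (v = 11 + 25 = 36)
I = 2*I*sqrt(2) (I = sqrt(19 + 9*(-3)) = sqrt(19 - 27) = sqrt(-8) = 2*I*sqrt(2) ≈ 2.8284*I)
-96*(7 + v)/(I + 36)*69 = -96*(7 + 36)/(2*I*sqrt(2) + 36)*69 = -4128/(36 + 2*I*sqrt(2))*69 = -284832/(36 + 2*I*sqrt(2))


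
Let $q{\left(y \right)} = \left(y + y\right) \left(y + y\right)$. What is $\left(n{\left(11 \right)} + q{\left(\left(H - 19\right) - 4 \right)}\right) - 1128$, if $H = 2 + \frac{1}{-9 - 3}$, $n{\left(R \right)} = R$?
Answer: $\frac{23797}{36} \approx 661.03$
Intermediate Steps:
$H = \frac{23}{12}$ ($H = 2 + \frac{1}{-12} = 2 - \frac{1}{12} = \frac{23}{12} \approx 1.9167$)
$q{\left(y \right)} = 4 y^{2}$ ($q{\left(y \right)} = 2 y 2 y = 4 y^{2}$)
$\left(n{\left(11 \right)} + q{\left(\left(H - 19\right) - 4 \right)}\right) - 1128 = \left(11 + 4 \left(\left(\frac{23}{12} - 19\right) - 4\right)^{2}\right) - 1128 = \left(11 + 4 \left(- \frac{205}{12} - 4\right)^{2}\right) - 1128 = \left(11 + 4 \left(- \frac{253}{12}\right)^{2}\right) - 1128 = \left(11 + 4 \cdot \frac{64009}{144}\right) - 1128 = \left(11 + \frac{64009}{36}\right) - 1128 = \frac{64405}{36} - 1128 = \frac{23797}{36}$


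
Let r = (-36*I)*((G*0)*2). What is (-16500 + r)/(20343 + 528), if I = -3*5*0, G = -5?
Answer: -5500/6957 ≈ -0.79057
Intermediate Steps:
I = 0 (I = -15*0 = 0)
r = 0 (r = (-36*0)*(-5*0*2) = 0*(0*2) = 0*0 = 0)
(-16500 + r)/(20343 + 528) = (-16500 + 0)/(20343 + 528) = -16500/20871 = -16500*1/20871 = -5500/6957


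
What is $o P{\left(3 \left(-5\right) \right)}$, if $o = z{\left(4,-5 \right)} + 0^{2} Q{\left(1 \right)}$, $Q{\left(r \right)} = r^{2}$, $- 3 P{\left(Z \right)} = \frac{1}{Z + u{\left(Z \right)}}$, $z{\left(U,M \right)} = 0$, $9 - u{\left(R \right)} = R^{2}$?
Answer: $0$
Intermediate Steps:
$u{\left(R \right)} = 9 - R^{2}$
$P{\left(Z \right)} = - \frac{1}{3 \left(9 + Z - Z^{2}\right)}$ ($P{\left(Z \right)} = - \frac{1}{3 \left(Z - \left(-9 + Z^{2}\right)\right)} = - \frac{1}{3 \left(9 + Z - Z^{2}\right)}$)
$o = 0$ ($o = 0 + 0^{2} \cdot 1^{2} = 0 + 0 \cdot 1 = 0 + 0 = 0$)
$o P{\left(3 \left(-5\right) \right)} = 0 \frac{1}{3 \left(-9 + \left(3 \left(-5\right)\right)^{2} - 3 \left(-5\right)\right)} = 0 \frac{1}{3 \left(-9 + \left(-15\right)^{2} - -15\right)} = 0 \frac{1}{3 \left(-9 + 225 + 15\right)} = 0 \frac{1}{3 \cdot 231} = 0 \cdot \frac{1}{3} \cdot \frac{1}{231} = 0 \cdot \frac{1}{693} = 0$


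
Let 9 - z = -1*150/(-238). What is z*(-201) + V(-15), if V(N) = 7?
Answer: -199363/119 ≈ -1675.3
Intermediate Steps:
z = 996/119 (z = 9 - (-1*150)/(-238) = 9 - (-150)*(-1)/238 = 9 - 1*75/119 = 9 - 75/119 = 996/119 ≈ 8.3698)
z*(-201) + V(-15) = (996/119)*(-201) + 7 = -200196/119 + 7 = -199363/119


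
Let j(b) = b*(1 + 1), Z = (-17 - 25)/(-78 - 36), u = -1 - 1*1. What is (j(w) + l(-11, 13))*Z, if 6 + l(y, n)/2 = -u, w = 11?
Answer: 98/19 ≈ 5.1579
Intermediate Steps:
u = -2 (u = -1 - 1 = -2)
l(y, n) = -8 (l(y, n) = -12 + 2*(-1*(-2)) = -12 + 2*2 = -12 + 4 = -8)
Z = 7/19 (Z = -42/(-114) = -42*(-1/114) = 7/19 ≈ 0.36842)
j(b) = 2*b (j(b) = b*2 = 2*b)
(j(w) + l(-11, 13))*Z = (2*11 - 8)*(7/19) = (22 - 8)*(7/19) = 14*(7/19) = 98/19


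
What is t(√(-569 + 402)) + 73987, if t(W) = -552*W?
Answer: 73987 - 552*I*√167 ≈ 73987.0 - 7133.4*I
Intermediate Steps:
t(√(-569 + 402)) + 73987 = -552*√(-569 + 402) + 73987 = -552*I*√167 + 73987 = 73987 - 552*I*√167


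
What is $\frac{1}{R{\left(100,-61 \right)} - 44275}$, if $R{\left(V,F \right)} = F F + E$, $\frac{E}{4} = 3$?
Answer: $- \frac{1}{40542} \approx -2.4666 \cdot 10^{-5}$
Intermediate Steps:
$E = 12$ ($E = 4 \cdot 3 = 12$)
$R{\left(V,F \right)} = 12 + F^{2}$ ($R{\left(V,F \right)} = F F + 12 = F^{2} + 12 = 12 + F^{2}$)
$\frac{1}{R{\left(100,-61 \right)} - 44275} = \frac{1}{\left(12 + \left(-61\right)^{2}\right) - 44275} = \frac{1}{\left(12 + 3721\right) - 44275} = \frac{1}{3733 - 44275} = \frac{1}{-40542} = - \frac{1}{40542}$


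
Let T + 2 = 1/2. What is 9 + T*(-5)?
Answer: 33/2 ≈ 16.500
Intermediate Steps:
T = -3/2 (T = -2 + 1/2 = -2 + ½ = -3/2 ≈ -1.5000)
9 + T*(-5) = 9 - 3/2*(-5) = 9 + 15/2 = 33/2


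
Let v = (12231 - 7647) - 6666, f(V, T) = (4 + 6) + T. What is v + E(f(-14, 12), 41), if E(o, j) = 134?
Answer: -1948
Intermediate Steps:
f(V, T) = 10 + T
v = -2082 (v = 4584 - 6666 = -2082)
v + E(f(-14, 12), 41) = -2082 + 134 = -1948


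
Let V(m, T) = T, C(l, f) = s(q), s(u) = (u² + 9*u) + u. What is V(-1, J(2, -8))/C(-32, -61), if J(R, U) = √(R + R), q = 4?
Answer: 1/28 ≈ 0.035714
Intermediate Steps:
J(R, U) = √2*√R (J(R, U) = √(2*R) = √2*√R)
s(u) = u² + 10*u
C(l, f) = 56 (C(l, f) = 4*(10 + 4) = 4*14 = 56)
V(-1, J(2, -8))/C(-32, -61) = (√2*√2)/56 = 2*(1/56) = 1/28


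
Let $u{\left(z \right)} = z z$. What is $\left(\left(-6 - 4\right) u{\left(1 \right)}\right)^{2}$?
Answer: $100$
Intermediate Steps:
$u{\left(z \right)} = z^{2}$
$\left(\left(-6 - 4\right) u{\left(1 \right)}\right)^{2} = \left(\left(-6 - 4\right) 1^{2}\right)^{2} = \left(\left(-10\right) 1\right)^{2} = \left(-10\right)^{2} = 100$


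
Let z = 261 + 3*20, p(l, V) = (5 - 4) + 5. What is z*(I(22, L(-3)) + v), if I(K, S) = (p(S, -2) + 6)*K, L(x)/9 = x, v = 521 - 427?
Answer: 114918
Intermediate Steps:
v = 94
L(x) = 9*x
p(l, V) = 6 (p(l, V) = 1 + 5 = 6)
z = 321 (z = 261 + 60 = 321)
I(K, S) = 12*K (I(K, S) = (6 + 6)*K = 12*K)
z*(I(22, L(-3)) + v) = 321*(12*22 + 94) = 321*(264 + 94) = 321*358 = 114918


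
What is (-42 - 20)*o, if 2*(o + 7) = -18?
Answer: 992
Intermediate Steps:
o = -16 (o = -7 + (½)*(-18) = -7 - 9 = -16)
(-42 - 20)*o = (-42 - 20)*(-16) = -62*(-16) = 992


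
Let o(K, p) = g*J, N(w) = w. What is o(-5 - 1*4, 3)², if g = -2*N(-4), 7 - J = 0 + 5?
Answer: 256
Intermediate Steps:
J = 2 (J = 7 - (0 + 5) = 7 - 1*5 = 7 - 5 = 2)
g = 8 (g = -2*(-4) = 8)
o(K, p) = 16 (o(K, p) = 8*2 = 16)
o(-5 - 1*4, 3)² = 16² = 256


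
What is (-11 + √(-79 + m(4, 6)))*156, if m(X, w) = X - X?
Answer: -1716 + 156*I*√79 ≈ -1716.0 + 1386.6*I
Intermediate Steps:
m(X, w) = 0
(-11 + √(-79 + m(4, 6)))*156 = (-11 + √(-79 + 0))*156 = (-11 + √(-79))*156 = (-11 + I*√79)*156 = -1716 + 156*I*√79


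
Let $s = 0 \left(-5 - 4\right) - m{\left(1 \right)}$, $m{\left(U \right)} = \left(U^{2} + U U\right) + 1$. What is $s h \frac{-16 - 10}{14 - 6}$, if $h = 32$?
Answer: $312$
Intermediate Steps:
$m{\left(U \right)} = 1 + 2 U^{2}$ ($m{\left(U \right)} = \left(U^{2} + U^{2}\right) + 1 = 2 U^{2} + 1 = 1 + 2 U^{2}$)
$s = -3$ ($s = 0 \left(-5 - 4\right) - \left(1 + 2 \cdot 1^{2}\right) = 0 \left(-9\right) - \left(1 + 2 \cdot 1\right) = 0 - \left(1 + 2\right) = 0 - 3 = -3$)
$s h \frac{-16 - 10}{14 - 6} = \left(-3\right) 32 \frac{-16 - 10}{14 - 6} = - 96 \left(- \frac{26}{8}\right) = - 96 \left(\left(-26\right) \frac{1}{8}\right) = \left(-96\right) \left(- \frac{13}{4}\right) = 312$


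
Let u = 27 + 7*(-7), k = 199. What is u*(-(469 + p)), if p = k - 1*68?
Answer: 13200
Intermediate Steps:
p = 131 (p = 199 - 1*68 = 199 - 68 = 131)
u = -22 (u = 27 - 49 = -22)
u*(-(469 + p)) = -(-22)*(469 + 131) = -(-22)*600 = -22*(-600) = 13200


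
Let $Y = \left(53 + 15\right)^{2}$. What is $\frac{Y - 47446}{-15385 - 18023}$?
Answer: $\frac{2379}{1856} \approx 1.2818$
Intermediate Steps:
$Y = 4624$ ($Y = 68^{2} = 4624$)
$\frac{Y - 47446}{-15385 - 18023} = \frac{4624 - 47446}{-15385 - 18023} = - \frac{42822}{-33408} = \left(-42822\right) \left(- \frac{1}{33408}\right) = \frac{2379}{1856}$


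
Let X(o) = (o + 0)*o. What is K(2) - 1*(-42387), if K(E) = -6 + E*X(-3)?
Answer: 42399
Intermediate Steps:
X(o) = o**2 (X(o) = o*o = o**2)
K(E) = -6 + 9*E (K(E) = -6 + E*(-3)**2 = -6 + E*9 = -6 + 9*E)
K(2) - 1*(-42387) = (-6 + 9*2) - 1*(-42387) = (-6 + 18) + 42387 = 12 + 42387 = 42399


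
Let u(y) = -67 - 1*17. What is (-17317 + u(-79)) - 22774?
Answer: -40175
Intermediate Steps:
u(y) = -84 (u(y) = -67 - 17 = -84)
(-17317 + u(-79)) - 22774 = (-17317 - 84) - 22774 = -17401 - 22774 = -40175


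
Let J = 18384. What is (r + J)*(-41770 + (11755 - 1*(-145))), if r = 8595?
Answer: -805862730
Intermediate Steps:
(r + J)*(-41770 + (11755 - 1*(-145))) = (8595 + 18384)*(-41770 + (11755 - 1*(-145))) = 26979*(-41770 + (11755 + 145)) = 26979*(-41770 + 11900) = 26979*(-29870) = -805862730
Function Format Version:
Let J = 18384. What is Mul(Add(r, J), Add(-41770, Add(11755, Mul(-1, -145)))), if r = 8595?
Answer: -805862730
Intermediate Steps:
Mul(Add(r, J), Add(-41770, Add(11755, Mul(-1, -145)))) = Mul(Add(8595, 18384), Add(-41770, Add(11755, Mul(-1, -145)))) = Mul(26979, Add(-41770, Add(11755, 145))) = Mul(26979, Add(-41770, 11900)) = Mul(26979, -29870) = -805862730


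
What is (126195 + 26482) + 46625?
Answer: 199302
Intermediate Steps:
(126195 + 26482) + 46625 = 152677 + 46625 = 199302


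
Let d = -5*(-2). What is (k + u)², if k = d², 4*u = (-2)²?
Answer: 10201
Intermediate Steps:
u = 1 (u = (¼)*(-2)² = (¼)*4 = 1)
d = 10
k = 100 (k = 10² = 100)
(k + u)² = (100 + 1)² = 101² = 10201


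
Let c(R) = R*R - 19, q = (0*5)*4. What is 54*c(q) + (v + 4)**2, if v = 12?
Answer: -770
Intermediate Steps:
q = 0 (q = 0*4 = 0)
c(R) = -19 + R**2 (c(R) = R**2 - 19 = -19 + R**2)
54*c(q) + (v + 4)**2 = 54*(-19 + 0**2) + (12 + 4)**2 = 54*(-19 + 0) + 16**2 = 54*(-19) + 256 = -1026 + 256 = -770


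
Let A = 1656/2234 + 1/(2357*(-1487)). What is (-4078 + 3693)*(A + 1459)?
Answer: -2200190780869620/3914927503 ≈ -5.6200e+5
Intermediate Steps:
A = 2902022135/3914927503 (A = 1656*(1/2234) + (1/2357)*(-1/1487) = 828/1117 - 1/3504859 = 2902022135/3914927503 ≈ 0.74127)
(-4078 + 3693)*(A + 1459) = (-4078 + 3693)*(2902022135/3914927503 + 1459) = -385*5714781249012/3914927503 = -2200190780869620/3914927503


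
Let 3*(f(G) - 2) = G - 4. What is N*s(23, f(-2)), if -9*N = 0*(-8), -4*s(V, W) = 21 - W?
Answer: 0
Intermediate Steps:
f(G) = ⅔ + G/3 (f(G) = 2 + (G - 4)/3 = 2 + (-4 + G)/3 = 2 + (-4/3 + G/3) = ⅔ + G/3)
s(V, W) = -21/4 + W/4 (s(V, W) = -(21 - W)/4 = -21/4 + W/4)
N = 0 (N = -0*(-8) = -⅑*0 = 0)
N*s(23, f(-2)) = 0*(-21/4 + (⅔ + (⅓)*(-2))/4) = 0*(-21/4 + (⅔ - ⅔)/4) = 0*(-21/4 + (¼)*0) = 0*(-21/4 + 0) = 0*(-21/4) = 0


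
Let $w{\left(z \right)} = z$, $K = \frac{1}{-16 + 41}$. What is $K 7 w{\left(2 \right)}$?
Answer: $\frac{14}{25} \approx 0.56$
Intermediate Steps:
$K = \frac{1}{25} \approx 0.04$
$K 7 w{\left(2 \right)} = \frac{1}{25} \cdot 7 \cdot 2 = \frac{7}{25} \cdot 2 = \frac{14}{25}$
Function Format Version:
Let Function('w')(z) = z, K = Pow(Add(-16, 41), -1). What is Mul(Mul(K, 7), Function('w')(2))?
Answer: Rational(14, 25) ≈ 0.56000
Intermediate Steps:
K = Rational(1, 25) (K = Pow(25, -1) = Rational(1, 25) ≈ 0.040000)
Mul(Mul(K, 7), Function('w')(2)) = Mul(Mul(Rational(1, 25), 7), 2) = Mul(Rational(7, 25), 2) = Rational(14, 25)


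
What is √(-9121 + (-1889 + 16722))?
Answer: 4*√357 ≈ 75.578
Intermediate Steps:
√(-9121 + (-1889 + 16722)) = √(-9121 + 14833) = √5712 = 4*√357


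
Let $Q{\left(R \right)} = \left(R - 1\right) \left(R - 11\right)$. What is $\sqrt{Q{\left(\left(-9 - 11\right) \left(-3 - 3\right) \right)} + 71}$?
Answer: $\sqrt{13042} \approx 114.2$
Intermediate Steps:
$Q{\left(R \right)} = \left(-1 + R\right) \left(-11 + R\right)$
$\sqrt{Q{\left(\left(-9 - 11\right) \left(-3 - 3\right) \right)} + 71} = \sqrt{\left(11 + \left(\left(-9 - 11\right) \left(-3 - 3\right)\right)^{2} - 12 \left(-9 - 11\right) \left(-3 - 3\right)\right) + 71} = \sqrt{\left(11 + \left(\left(-20\right) \left(-6\right)\right)^{2} - 12 \left(\left(-20\right) \left(-6\right)\right)\right) + 71} = \sqrt{\left(11 + 120^{2} - 1440\right) + 71} = \sqrt{\left(11 + 14400 - 1440\right) + 71} = \sqrt{12971 + 71} = \sqrt{13042}$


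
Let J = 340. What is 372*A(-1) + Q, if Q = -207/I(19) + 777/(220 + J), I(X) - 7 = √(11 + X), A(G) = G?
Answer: -679251/1520 + 207*√30/19 ≈ -387.20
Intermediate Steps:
I(X) = 7 + √(11 + X)
Q = 111/80 - 207/(7 + √30) (Q = -207/(7 + √(11 + 19)) + 777/(220 + 340) = -207/(7 + √30) + 777/560 = -207/(7 + √30) + 777*(1/560) = -207/(7 + √30) + 111/80 = 111/80 - 207/(7 + √30) ≈ -15.203)
372*A(-1) + Q = 372*(-1) + (-113811/1520 + 207*√30/19) = -372 + (-113811/1520 + 207*√30/19) = -679251/1520 + 207*√30/19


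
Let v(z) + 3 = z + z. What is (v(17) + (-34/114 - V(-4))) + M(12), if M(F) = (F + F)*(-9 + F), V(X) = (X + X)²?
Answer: 2206/57 ≈ 38.702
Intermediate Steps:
v(z) = -3 + 2*z (v(z) = -3 + (z + z) = -3 + 2*z)
V(X) = 4*X² (V(X) = (2*X)² = 4*X²)
M(F) = 2*F*(-9 + F) (M(F) = (2*F)*(-9 + F) = 2*F*(-9 + F))
(v(17) + (-34/114 - V(-4))) + M(12) = ((-3 + 2*17) + (-34/114 - 4*(-4)²)) + 2*12*(-9 + 12) = ((-3 + 34) + (-34*1/114 - 4*16)) + 2*12*3 = (31 + (-17/57 - 1*64)) + 72 = (31 + (-17/57 - 64)) + 72 = (31 - 3665/57) + 72 = -1898/57 + 72 = 2206/57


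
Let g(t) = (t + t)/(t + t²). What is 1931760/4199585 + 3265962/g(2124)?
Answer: 2914583068362477/839917 ≈ 3.4701e+9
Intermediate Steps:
g(t) = 2*t/(t + t²) (g(t) = (2*t)/(t + t²) = 2*t/(t + t²))
1931760/4199585 + 3265962/g(2124) = 1931760/4199585 + 3265962/((2/(1 + 2124))) = 1931760*(1/4199585) + 3265962/((2/2125)) = 386352/839917 + 3265962/((2*(1/2125))) = 386352/839917 + 3265962/(2/2125) = 386352/839917 + 3265962*(2125/2) = 386352/839917 + 3470084625 = 2914583068362477/839917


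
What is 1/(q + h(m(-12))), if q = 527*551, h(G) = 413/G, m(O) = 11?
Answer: 11/3194560 ≈ 3.4434e-6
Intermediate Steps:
q = 290377
1/(q + h(m(-12))) = 1/(290377 + 413/11) = 1/(3194560/11) = 11/3194560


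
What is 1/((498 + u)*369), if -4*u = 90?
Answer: 2/350919 ≈ 5.6993e-6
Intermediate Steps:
u = -45/2 (u = -¼*90 = -45/2 ≈ -22.500)
1/((498 + u)*369) = 1/((498 - 45/2)*369) = 1/((951/2)*369) = 1/(350919/2) = 2/350919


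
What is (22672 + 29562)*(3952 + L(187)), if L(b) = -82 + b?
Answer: 211913338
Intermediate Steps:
(22672 + 29562)*(3952 + L(187)) = (22672 + 29562)*(3952 + (-82 + 187)) = 52234*(3952 + 105) = 52234*4057 = 211913338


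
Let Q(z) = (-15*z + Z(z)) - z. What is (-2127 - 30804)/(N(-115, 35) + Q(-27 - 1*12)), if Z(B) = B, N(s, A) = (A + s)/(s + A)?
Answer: -32931/586 ≈ -56.196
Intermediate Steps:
N(s, A) = 1 (N(s, A) = (A + s)/(A + s) = 1)
Q(z) = -15*z (Q(z) = (-15*z + z) - z = -14*z - z = -15*z)
(-2127 - 30804)/(N(-115, 35) + Q(-27 - 1*12)) = (-2127 - 30804)/(1 - 15*(-27 - 1*12)) = -32931/(1 - 15*(-27 - 12)) = -32931/(1 - 15*(-39)) = -32931/(1 + 585) = -32931/586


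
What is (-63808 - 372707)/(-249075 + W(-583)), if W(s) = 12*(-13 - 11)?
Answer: 145505/83121 ≈ 1.7505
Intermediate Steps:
W(s) = -288 (W(s) = 12*(-24) = -288)
(-63808 - 372707)/(-249075 + W(-583)) = (-63808 - 372707)/(-249075 - 288) = -436515/(-249363) = -436515*(-1/249363) = 145505/83121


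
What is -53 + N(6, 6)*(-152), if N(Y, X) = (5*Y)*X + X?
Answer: -28325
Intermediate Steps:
N(Y, X) = X + 5*X*Y (N(Y, X) = 5*X*Y + X = X + 5*X*Y)
-53 + N(6, 6)*(-152) = -53 + (6*(1 + 5*6))*(-152) = -53 + (6*(1 + 30))*(-152) = -53 + (6*31)*(-152) = -53 + 186*(-152) = -53 - 28272 = -28325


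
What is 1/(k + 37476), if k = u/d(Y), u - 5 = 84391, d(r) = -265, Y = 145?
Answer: 265/9846744 ≈ 2.6912e-5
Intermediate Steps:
u = 84396 (u = 5 + 84391 = 84396)
k = -84396/265 (k = 84396/(-265) = 84396*(-1/265) = -84396/265 ≈ -318.48)
1/(k + 37476) = 1/(-84396/265 + 37476) = 1/(9846744/265) = 265/9846744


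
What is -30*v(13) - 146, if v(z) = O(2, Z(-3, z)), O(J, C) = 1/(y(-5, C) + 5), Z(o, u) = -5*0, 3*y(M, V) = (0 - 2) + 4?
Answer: -2572/17 ≈ -151.29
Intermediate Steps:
y(M, V) = ⅔ (y(M, V) = ((0 - 2) + 4)/3 = (-2 + 4)/3 = (⅓)*2 = ⅔)
Z(o, u) = 0
O(J, C) = 3/17 (O(J, C) = 1/(⅔ + 5) = 1/(17/3) = 3/17)
v(z) = 3/17
-30*v(13) - 146 = -30*3/17 - 146 = -90/17 - 146 = -2572/17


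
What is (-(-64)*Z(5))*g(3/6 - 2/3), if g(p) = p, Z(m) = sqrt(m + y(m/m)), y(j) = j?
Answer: -32*sqrt(6)/3 ≈ -26.128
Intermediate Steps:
Z(m) = sqrt(1 + m) (Z(m) = sqrt(m + m/m) = sqrt(m + 1) = sqrt(1 + m))
(-(-64)*Z(5))*g(3/6 - 2/3) = (-(-64)*sqrt(1 + 5))*(3/6 - 2/3) = (-(-64)*sqrt(6))*(3*(1/6) - 2*1/3) = (64*sqrt(6))*(1/2 - 2/3) = (64*sqrt(6))*(-1/6) = -32*sqrt(6)/3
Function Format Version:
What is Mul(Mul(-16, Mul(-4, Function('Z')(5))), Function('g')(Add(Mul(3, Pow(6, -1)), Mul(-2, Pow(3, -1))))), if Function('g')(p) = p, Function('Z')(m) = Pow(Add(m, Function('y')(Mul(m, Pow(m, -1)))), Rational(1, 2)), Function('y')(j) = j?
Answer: Mul(Rational(-32, 3), Pow(6, Rational(1, 2))) ≈ -26.128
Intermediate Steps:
Function('Z')(m) = Pow(Add(1, m), Rational(1, 2)) (Function('Z')(m) = Pow(Add(m, Mul(m, Pow(m, -1))), Rational(1, 2)) = Pow(Add(m, 1), Rational(1, 2)) = Pow(Add(1, m), Rational(1, 2)))
Mul(Mul(-16, Mul(-4, Function('Z')(5))), Function('g')(Add(Mul(3, Pow(6, -1)), Mul(-2, Pow(3, -1))))) = Mul(Mul(-16, Mul(-4, Pow(Add(1, 5), Rational(1, 2)))), Add(Mul(3, Pow(6, -1)), Mul(-2, Pow(3, -1)))) = Mul(Mul(-16, Mul(-4, Pow(6, Rational(1, 2)))), Add(Mul(3, Rational(1, 6)), Mul(-2, Rational(1, 3)))) = Mul(Mul(64, Pow(6, Rational(1, 2))), Add(Rational(1, 2), Rational(-2, 3))) = Mul(Mul(64, Pow(6, Rational(1, 2))), Rational(-1, 6)) = Mul(Rational(-32, 3), Pow(6, Rational(1, 2)))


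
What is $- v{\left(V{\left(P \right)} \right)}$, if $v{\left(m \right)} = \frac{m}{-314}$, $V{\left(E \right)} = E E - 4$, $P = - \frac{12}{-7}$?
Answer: $- \frac{26}{7693} \approx -0.0033797$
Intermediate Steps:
$P = \frac{12}{7}$ ($P = \left(-12\right) \left(- \frac{1}{7}\right) = \frac{12}{7} \approx 1.7143$)
$V{\left(E \right)} = -4 + E^{2}$ ($V{\left(E \right)} = E^{2} - 4 = -4 + E^{2}$)
$v{\left(m \right)} = - \frac{m}{314}$ ($v{\left(m \right)} = m \left(- \frac{1}{314}\right) = - \frac{m}{314}$)
$- v{\left(V{\left(P \right)} \right)} = - \frac{\left(-1\right) \left(-4 + \left(\frac{12}{7}\right)^{2}\right)}{314} = - \frac{\left(-1\right) \left(-4 + \frac{144}{49}\right)}{314} = - \frac{\left(-1\right) \left(-52\right)}{314 \cdot 49} = \left(-1\right) \frac{26}{7693} = - \frac{26}{7693}$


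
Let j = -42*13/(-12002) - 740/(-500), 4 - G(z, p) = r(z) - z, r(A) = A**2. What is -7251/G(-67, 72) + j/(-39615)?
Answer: 43093394179301/27053630187000 ≈ 1.5929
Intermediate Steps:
G(z, p) = 4 + z - z**2 (G(z, p) = 4 - (z**2 - z) = 4 + (z - z**2) = 4 + z - z**2)
j = 228862/150025 (j = -546*(-1/12002) - 740*(-1/500) = 273/6001 + 37/25 = 228862/150025 ≈ 1.5255)
-7251/G(-67, 72) + j/(-39615) = -7251/(4 - 67 - 1*(-67)**2) + (228862/150025)/(-39615) = -7251/(4 - 67 - 1*4489) + (228862/150025)*(-1/39615) = -7251/(4 - 67 - 4489) - 228862/5943240375 = -7251/(-4552) - 228862/5943240375 = -7251*(-1/4552) - 228862/5943240375 = 7251/4552 - 228862/5943240375 = 43093394179301/27053630187000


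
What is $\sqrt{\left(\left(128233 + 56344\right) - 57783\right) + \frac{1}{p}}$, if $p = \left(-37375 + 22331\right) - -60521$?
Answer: $\frac{\sqrt{29136662864167}}{15159} \approx 356.08$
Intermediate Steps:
$p = 45477$ ($p = -15044 + 60521 = 45477$)
$\sqrt{\left(\left(128233 + 56344\right) - 57783\right) + \frac{1}{p}} = \sqrt{\left(\left(128233 + 56344\right) - 57783\right) + \frac{1}{45477}} = \sqrt{\left(184577 - 57783\right) + \frac{1}{45477}} = \sqrt{126794 + \frac{1}{45477}} = \sqrt{\frac{5766210739}{45477}} = \frac{\sqrt{29136662864167}}{15159}$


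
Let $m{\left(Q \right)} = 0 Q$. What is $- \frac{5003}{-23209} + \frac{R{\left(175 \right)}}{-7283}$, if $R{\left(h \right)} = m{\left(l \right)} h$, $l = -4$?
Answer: $\frac{5003}{23209} \approx 0.21556$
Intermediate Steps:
$m{\left(Q \right)} = 0$
$R{\left(h \right)} = 0$ ($R{\left(h \right)} = 0 h = 0$)
$- \frac{5003}{-23209} + \frac{R{\left(175 \right)}}{-7283} = - \frac{5003}{-23209} + \frac{0}{-7283} = \left(-5003\right) \left(- \frac{1}{23209}\right) + 0 \left(- \frac{1}{7283}\right) = \frac{5003}{23209} + 0 = \frac{5003}{23209}$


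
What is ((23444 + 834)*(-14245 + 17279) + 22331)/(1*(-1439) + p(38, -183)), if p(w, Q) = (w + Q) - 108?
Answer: -73681783/1692 ≈ -43547.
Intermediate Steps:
p(w, Q) = -108 + Q + w (p(w, Q) = (Q + w) - 108 = -108 + Q + w)
((23444 + 834)*(-14245 + 17279) + 22331)/(1*(-1439) + p(38, -183)) = ((23444 + 834)*(-14245 + 17279) + 22331)/(1*(-1439) + (-108 - 183 + 38)) = (24278*3034 + 22331)/(-1439 - 253) = (73659452 + 22331)/(-1692) = 73681783*(-1/1692) = -73681783/1692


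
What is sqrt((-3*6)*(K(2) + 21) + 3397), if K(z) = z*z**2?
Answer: 5*sqrt(115) ≈ 53.619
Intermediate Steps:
K(z) = z**3
sqrt((-3*6)*(K(2) + 21) + 3397) = sqrt((-3*6)*(2**3 + 21) + 3397) = sqrt(-18*(8 + 21) + 3397) = sqrt(-18*29 + 3397) = sqrt(-522 + 3397) = sqrt(2875) = 5*sqrt(115)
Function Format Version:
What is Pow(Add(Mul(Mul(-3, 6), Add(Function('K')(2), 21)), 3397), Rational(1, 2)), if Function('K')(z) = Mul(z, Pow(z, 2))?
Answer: Mul(5, Pow(115, Rational(1, 2))) ≈ 53.619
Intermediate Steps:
Function('K')(z) = Pow(z, 3)
Pow(Add(Mul(Mul(-3, 6), Add(Function('K')(2), 21)), 3397), Rational(1, 2)) = Pow(Add(Mul(Mul(-3, 6), Add(Pow(2, 3), 21)), 3397), Rational(1, 2)) = Pow(Add(Mul(-18, Add(8, 21)), 3397), Rational(1, 2)) = Pow(Add(Mul(-18, 29), 3397), Rational(1, 2)) = Pow(Add(-522, 3397), Rational(1, 2)) = Pow(2875, Rational(1, 2)) = Mul(5, Pow(115, Rational(1, 2)))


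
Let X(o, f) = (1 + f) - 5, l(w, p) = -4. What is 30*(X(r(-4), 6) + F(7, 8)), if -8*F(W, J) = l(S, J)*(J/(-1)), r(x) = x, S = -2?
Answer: -60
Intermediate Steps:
F(W, J) = -J/2 (F(W, J) = -(-1)*J/(-1)/2 = -(-1)*J*(-1)/2 = -(-1)*(-J)/2 = -J/2)
X(o, f) = -4 + f
30*(X(r(-4), 6) + F(7, 8)) = 30*((-4 + 6) - ½*8) = 30*(2 - 4) = 30*(-2) = -60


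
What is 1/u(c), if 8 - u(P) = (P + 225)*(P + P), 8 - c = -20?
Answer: -1/14160 ≈ -7.0621e-5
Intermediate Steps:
c = 28 (c = 8 - 1*(-20) = 8 + 20 = 28)
u(P) = 8 - 2*P*(225 + P) (u(P) = 8 - (P + 225)*(P + P) = 8 - (225 + P)*2*P = 8 - 2*P*(225 + P))
1/u(c) = 1/(8 - 450*28 - 2*28²) = 1/(8 - 12600 - 2*784) = 1/(8 - 12600 - 1568) = 1/(-14160) = -1/14160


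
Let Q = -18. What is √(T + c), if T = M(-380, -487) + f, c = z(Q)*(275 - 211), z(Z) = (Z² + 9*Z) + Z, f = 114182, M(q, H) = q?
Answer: √123018 ≈ 350.74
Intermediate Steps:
z(Z) = Z² + 10*Z
c = 9216 (c = (-18*(10 - 18))*(275 - 211) = -18*(-8)*64 = 144*64 = 9216)
T = 113802 (T = -380 + 114182 = 113802)
√(T + c) = √(113802 + 9216) = √123018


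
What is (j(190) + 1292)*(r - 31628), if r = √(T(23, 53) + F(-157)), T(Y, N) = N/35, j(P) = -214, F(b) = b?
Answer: -34094984 + 154*I*√190470/5 ≈ -3.4095e+7 + 13442.0*I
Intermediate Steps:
T(Y, N) = N/35 (T(Y, N) = N*(1/35) = N/35)
r = I*√190470/35 (r = √((1/35)*53 - 157) = √(53/35 - 157) = √(-5442/35) = I*√190470/35 ≈ 12.469*I)
(j(190) + 1292)*(r - 31628) = (-214 + 1292)*(I*√190470/35 - 31628) = 1078*(-31628 + I*√190470/35) = -34094984 + 154*I*√190470/5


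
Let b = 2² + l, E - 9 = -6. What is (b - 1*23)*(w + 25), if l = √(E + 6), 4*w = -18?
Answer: -328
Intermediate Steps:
E = 3 (E = 9 - 6 = 3)
w = -9/2 (w = (¼)*(-18) = -9/2 ≈ -4.5000)
l = 3 (l = √(3 + 6) = √9 = 3)
b = 7 (b = 2² + 3 = 4 + 3 = 7)
(b - 1*23)*(w + 25) = (7 - 1*23)*(-9/2 + 25) = (7 - 23)*(41/2) = -16*41/2 = -328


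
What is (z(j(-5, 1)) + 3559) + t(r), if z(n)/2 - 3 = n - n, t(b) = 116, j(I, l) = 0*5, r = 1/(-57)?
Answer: 3681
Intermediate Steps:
r = -1/57 ≈ -0.017544
j(I, l) = 0
z(n) = 6 (z(n) = 6 + 2*(n - n) = 6 + 2*0 = 6 + 0 = 6)
(z(j(-5, 1)) + 3559) + t(r) = (6 + 3559) + 116 = 3565 + 116 = 3681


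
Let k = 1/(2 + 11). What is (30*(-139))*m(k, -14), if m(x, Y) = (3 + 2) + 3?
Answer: -33360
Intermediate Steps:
k = 1/13 ≈ 0.076923
m(x, Y) = 8 (m(x, Y) = 5 + 3 = 8)
(30*(-139))*m(k, -14) = (30*(-139))*8 = -4170*8 = -33360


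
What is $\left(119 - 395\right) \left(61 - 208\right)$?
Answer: $40572$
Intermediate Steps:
$\left(119 - 395\right) \left(61 - 208\right) = \left(-276\right) \left(-147\right) = 40572$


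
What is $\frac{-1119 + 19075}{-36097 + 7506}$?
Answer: $- \frac{17956}{28591} \approx -0.62803$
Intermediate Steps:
$\frac{-1119 + 19075}{-36097 + 7506} = \frac{17956}{-28591} = 17956 \left(- \frac{1}{28591}\right) = - \frac{17956}{28591}$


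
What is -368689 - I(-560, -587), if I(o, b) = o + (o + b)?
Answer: -366982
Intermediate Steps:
I(o, b) = b + 2*o (I(o, b) = o + (b + o) = b + 2*o)
-368689 - I(-560, -587) = -368689 - (-587 + 2*(-560)) = -368689 - (-587 - 1120) = -368689 - 1*(-1707) = -368689 + 1707 = -366982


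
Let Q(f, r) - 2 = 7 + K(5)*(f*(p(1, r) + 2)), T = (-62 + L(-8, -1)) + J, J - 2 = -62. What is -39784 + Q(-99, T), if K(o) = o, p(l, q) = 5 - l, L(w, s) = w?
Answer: -42745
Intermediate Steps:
J = -60 (J = 2 - 62 = -60)
T = -130 (T = (-62 - 8) - 60 = -70 - 60 = -130)
Q(f, r) = 9 + 30*f (Q(f, r) = 2 + (7 + 5*(f*((5 - 1*1) + 2))) = 2 + (7 + 5*(f*((5 - 1) + 2))) = 2 + (7 + 5*(f*(4 + 2))) = 2 + (7 + 5*(f*6)) = 2 + (7 + 5*(6*f)) = 2 + (7 + 30*f) = 9 + 30*f)
-39784 + Q(-99, T) = -39784 + (9 + 30*(-99)) = -39784 + (9 - 2970) = -39784 - 2961 = -42745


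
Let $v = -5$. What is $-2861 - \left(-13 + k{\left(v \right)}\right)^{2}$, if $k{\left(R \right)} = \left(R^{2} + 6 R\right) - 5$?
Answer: $-3390$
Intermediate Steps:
$k{\left(R \right)} = -5 + R^{2} + 6 R$
$-2861 - \left(-13 + k{\left(v \right)}\right)^{2} = -2861 - \left(-13 + \left(-5 + \left(-5\right)^{2} + 6 \left(-5\right)\right)\right)^{2} = -2861 - \left(-13 - 10\right)^{2} = -2861 - \left(-23\right)^{2} = -2861 - 529 = -3390$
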